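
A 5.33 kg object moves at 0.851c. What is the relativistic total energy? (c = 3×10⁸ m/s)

γ = 1/√(1 - 0.851²) = 1.9042
mc² = 5.33 × (3×10⁸)² = 4.797×10¹⁷ J
E = γmc² = 1.9042 × 4.797×10¹⁷ = 9.134×10¹⁷ J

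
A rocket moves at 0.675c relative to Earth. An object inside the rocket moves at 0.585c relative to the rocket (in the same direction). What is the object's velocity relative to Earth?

u = (u' + v)/(1 + u'v/c²)
Numerator: 0.585 + 0.675 = 1.26
Denominator: 1 + 0.394875 = 1.394875
u = 1.26/1.394875 = 0.9033c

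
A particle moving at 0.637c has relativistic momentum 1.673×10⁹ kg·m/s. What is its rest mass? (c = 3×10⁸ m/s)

γ = 1/√(1 - 0.637²) = 1.2972
v = 0.637 × 3×10⁸ = 1.911×10⁸ m/s
m = p/(γv) = 1.673×10⁹/(1.2972 × 1.911×10⁸) = 6.749 kg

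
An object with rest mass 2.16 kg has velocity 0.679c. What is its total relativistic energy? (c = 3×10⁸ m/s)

γ = 1/√(1 - 0.679²) = 1.362
mc² = 2.16 × (3×10⁸)² = 1.944×10¹⁷ J
E = γmc² = 1.362 × 1.944×10¹⁷ = 2.648×10¹⁷ J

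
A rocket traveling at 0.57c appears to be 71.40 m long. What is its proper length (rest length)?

Contracted length L = 71.40 m
γ = 1/√(1 - 0.57²) = 1.2171
L₀ = γL = 1.2171 × 71.40 = 86.90 m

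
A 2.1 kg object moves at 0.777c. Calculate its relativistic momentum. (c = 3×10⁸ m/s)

γ = 1/√(1 - 0.777²) = 1.5886
v = 0.777 × 3×10⁸ = 2.331×10⁸ m/s
p = γmv = 1.5886 × 2.1 × 2.331×10⁸ = 7.776×10⁸ kg·m/s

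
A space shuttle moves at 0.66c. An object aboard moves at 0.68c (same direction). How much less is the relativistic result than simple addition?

Classical: u' + v = 0.68 + 0.66 = 1.34c
Relativistic: u = (0.68 + 0.66)/(1 + 0.4488) = 1.34/1.4488 = 0.9249c
Difference: 1.34 - 0.9249 = 0.4151c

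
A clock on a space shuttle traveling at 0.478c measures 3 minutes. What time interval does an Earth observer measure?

Proper time Δt₀ = 3 minutes
γ = 1/√(1 - 0.478²) = 1.13849
Δt = γΔt₀ = 1.13849 × 3 = 3.415 minutes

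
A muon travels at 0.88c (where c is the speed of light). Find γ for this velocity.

v/c = 0.88, so (v/c)² = 0.7744
1 - (v/c)² = 0.2256
γ = 1/√(0.2256) = 2.105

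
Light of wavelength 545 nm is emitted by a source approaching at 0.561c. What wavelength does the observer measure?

β = 0.561
Wavelength Doppler factor = √(0.439/1.561) = √(0.2812) = 0.5303
λ_obs = 545 × 0.5303 = 289.0 nm (blueshift)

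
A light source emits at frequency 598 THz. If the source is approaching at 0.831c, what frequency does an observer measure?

β = v/c = 0.831
(1+β)/(1-β) = 1.831/0.169 = 10.83432
Doppler factor = √(10.83432) = 3.2916
f_obs = 598 × 3.2916 = 1968 THz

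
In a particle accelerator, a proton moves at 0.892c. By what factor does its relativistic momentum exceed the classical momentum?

p_rel = γmv, p_class = mv
Ratio = γ = 1/√(1 - 0.892²)
= 1/√(0.204336) = 2.212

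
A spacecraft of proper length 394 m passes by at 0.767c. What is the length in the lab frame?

Proper length L₀ = 394 m
γ = 1/√(1 - 0.767²) = 1.5585
L = L₀/γ = 394/1.5585 = 252.8 m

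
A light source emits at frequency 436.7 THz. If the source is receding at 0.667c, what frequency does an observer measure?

β = v/c = 0.667
(1-β)/(1+β) = 0.333/1.667 = 0.19976
Doppler factor = √(0.19976) = 0.4469
f_obs = 436.7 × 0.4469 = 195.2 THz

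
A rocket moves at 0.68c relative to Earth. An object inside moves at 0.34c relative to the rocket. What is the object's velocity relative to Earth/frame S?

u = (u' + v)/(1 + u'v/c²)
Numerator: 0.34 + 0.68 = 1.02
Denominator: 1 + 0.2312 = 1.2312
u = 1.02/1.2312 = 0.8285c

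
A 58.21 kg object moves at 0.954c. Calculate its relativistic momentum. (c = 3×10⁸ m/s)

γ = 1/√(1 - 0.954²) = 3.3355
v = 0.954 × 3×10⁸ = 2.862×10⁸ m/s
p = γmv = 3.3355 × 58.21 × 2.862×10⁸ = 5.557×10¹⁰ kg·m/s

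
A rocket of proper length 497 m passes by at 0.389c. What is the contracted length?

Proper length L₀ = 497 m
γ = 1/√(1 - 0.389²) = 1.0855
L = L₀/γ = 497/1.0855 = 457.9 m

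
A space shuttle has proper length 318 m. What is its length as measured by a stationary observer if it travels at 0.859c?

Proper length L₀ = 318 m
γ = 1/√(1 - 0.859²) = 1.953
L = L₀/γ = 318/1.953 = 162.8 m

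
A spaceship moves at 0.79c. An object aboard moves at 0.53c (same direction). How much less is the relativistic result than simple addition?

Classical: u' + v = 0.53 + 0.79 = 1.32c
Relativistic: u = (0.53 + 0.79)/(1 + 0.4187) = 1.32/1.4187 = 0.9304c
Difference: 1.32 - 0.9304 = 0.3896c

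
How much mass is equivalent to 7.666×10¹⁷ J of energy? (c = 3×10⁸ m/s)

From E = mc², we get m = E/c²
c² = (3×10⁸)² = 9×10¹⁶ m²/s²
m = 7.666×10¹⁷ / 9×10¹⁶ = 8.518 kg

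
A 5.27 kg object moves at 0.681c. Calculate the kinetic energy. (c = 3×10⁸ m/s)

γ = 1/√(1 - 0.681²) = 1.3656
γ - 1 = 0.3656
KE = (γ-1)mc² = 0.3656 × 5.27 × (3×10⁸)² = 1.734×10¹⁷ J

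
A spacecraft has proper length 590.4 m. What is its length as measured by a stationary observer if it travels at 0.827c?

Proper length L₀ = 590.4 m
γ = 1/√(1 - 0.827²) = 1.779
L = L₀/γ = 590.4/1.779 = 331.9 m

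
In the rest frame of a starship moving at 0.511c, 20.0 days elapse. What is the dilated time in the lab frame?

Proper time Δt₀ = 20.0 days
γ = 1/√(1 - 0.511²) = 1.1634
Δt = γΔt₀ = 1.1634 × 20.0 = 23.27 days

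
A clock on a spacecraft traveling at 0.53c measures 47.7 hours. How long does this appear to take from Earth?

Proper time Δt₀ = 47.7 hours
γ = 1/√(1 - 0.53²) = 1.1792
Δt = γΔt₀ = 1.1792 × 47.7 = 56.25 hours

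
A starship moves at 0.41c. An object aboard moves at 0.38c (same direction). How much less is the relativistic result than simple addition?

Classical: u' + v = 0.38 + 0.41 = 0.79c
Relativistic: u = (0.38 + 0.41)/(1 + 0.1558) = 0.79/1.1558 = 0.6835c
Difference: 0.79 - 0.6835 = 0.1065c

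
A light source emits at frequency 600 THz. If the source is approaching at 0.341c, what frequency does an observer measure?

β = v/c = 0.341
(1+β)/(1-β) = 1.341/0.659 = 2.035
Doppler factor = √(2.035) = 1.4265
f_obs = 600 × 1.4265 = 855.9 THz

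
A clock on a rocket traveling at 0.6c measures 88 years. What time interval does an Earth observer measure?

Proper time Δt₀ = 88 years
γ = 1/√(1 - 0.6²) = 1.250
Δt = γΔt₀ = 1.250 × 88 = 110.0 years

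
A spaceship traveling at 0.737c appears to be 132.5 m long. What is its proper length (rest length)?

Contracted length L = 132.5 m
γ = 1/√(1 - 0.737²) = 1.4795
L₀ = γL = 1.4795 × 132.5 = 196.0 m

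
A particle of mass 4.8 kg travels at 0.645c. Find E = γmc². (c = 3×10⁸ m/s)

γ = 1/√(1 - 0.645²) = 1.3086
mc² = 4.8 × (3×10⁸)² = 4.320×10¹⁷ J
E = γmc² = 1.3086 × 4.320×10¹⁷ = 5.653×10¹⁷ J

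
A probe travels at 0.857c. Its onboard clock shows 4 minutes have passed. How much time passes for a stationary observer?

Proper time Δt₀ = 4 minutes
γ = 1/√(1 - 0.857²) = 1.9406
Δt = γΔt₀ = 1.9406 × 4 = 7.762 minutes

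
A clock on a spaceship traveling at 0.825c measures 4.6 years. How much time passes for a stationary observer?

Proper time Δt₀ = 4.6 years
γ = 1/√(1 - 0.825²) = 1.7695
Δt = γΔt₀ = 1.7695 × 4.6 = 8.140 years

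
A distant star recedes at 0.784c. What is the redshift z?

β = 0.784
(1+β)/(1-β) = 1.784/0.216 = 8.259
√(8.259) = 2.874
z = 2.874 - 1 = 1.874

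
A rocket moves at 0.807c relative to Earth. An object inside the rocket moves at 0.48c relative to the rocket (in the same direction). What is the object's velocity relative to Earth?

u = (u' + v)/(1 + u'v/c²)
Numerator: 0.48 + 0.807 = 1.287
Denominator: 1 + 0.38736 = 1.38736
u = 1.287/1.38736 = 0.9277c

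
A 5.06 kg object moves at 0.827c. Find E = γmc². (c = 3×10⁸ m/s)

γ = 1/√(1 - 0.827²) = 1.7787
mc² = 5.06 × (3×10⁸)² = 4.554×10¹⁷ J
E = γmc² = 1.7787 × 4.554×10¹⁷ = 8.100×10¹⁷ J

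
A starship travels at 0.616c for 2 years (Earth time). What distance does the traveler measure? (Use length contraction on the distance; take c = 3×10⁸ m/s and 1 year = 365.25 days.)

Earth distance: d = v × t = 0.616c × 2 yr = 1.166×10¹⁶ m
γ = 1.269
d' = d/γ = 1.166×10¹⁶/1.269 = 9.188×10¹⁵ m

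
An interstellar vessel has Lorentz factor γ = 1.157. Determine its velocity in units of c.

From γ = 1/√(1 - v²/c²):
1/γ² = 1/1.157² = 0.7470
v²/c² = 1 - 0.7470 = 0.2530
v/c = √(0.2530) = 0.5030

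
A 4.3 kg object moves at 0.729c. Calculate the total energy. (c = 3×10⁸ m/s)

γ = 1/√(1 - 0.729²) = 1.461
mc² = 4.3 × (3×10⁸)² = 3.870×10¹⁷ J
E = γmc² = 1.461 × 3.870×10¹⁷ = 5.654×10¹⁷ J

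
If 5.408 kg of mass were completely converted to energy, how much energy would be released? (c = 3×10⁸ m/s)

Using E = mc²:
c² = (3×10⁸)² = 9×10¹⁶ m²/s²
E = 5.408 × 9×10¹⁶ = 4.867×10¹⁷ J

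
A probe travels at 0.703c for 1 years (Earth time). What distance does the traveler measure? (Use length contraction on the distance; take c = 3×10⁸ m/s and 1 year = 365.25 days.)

Earth distance: d = v × t = 0.703c × 1 yr = 6.655×10¹⁵ m
γ = 1.406
d' = d/γ = 6.655×10¹⁵/1.406 = 4.733×10¹⁵ m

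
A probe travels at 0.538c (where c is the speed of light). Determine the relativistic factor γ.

v/c = 0.538, so (v/c)² = 0.289444
1 - (v/c)² = 0.710556
γ = 1/√(0.710556) = 1.186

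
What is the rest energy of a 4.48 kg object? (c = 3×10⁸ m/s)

c² = (3×10⁸)² = 9.000×10¹⁶ m²/s²
E₀ = mc² = 4.48 × 9.000×10¹⁶ = 4.032×10¹⁷ J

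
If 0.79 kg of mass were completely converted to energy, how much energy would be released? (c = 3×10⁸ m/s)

Using E = mc²:
c² = (3×10⁸)² = 9×10¹⁶ m²/s²
E = 0.79 × 9×10¹⁶ = 7.110×10¹⁶ J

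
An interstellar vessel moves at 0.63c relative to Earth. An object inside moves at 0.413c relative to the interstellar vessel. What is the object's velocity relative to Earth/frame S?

u = (u' + v)/(1 + u'v/c²)
Numerator: 0.413 + 0.63 = 1.043
Denominator: 1 + 0.26019 = 1.26019
u = 1.043/1.26019 = 0.8277c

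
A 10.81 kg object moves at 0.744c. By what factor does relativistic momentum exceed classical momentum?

p_rel = γmv, p_class = mv
Ratio = γ = 1/√(1 - 0.744²) = 1.497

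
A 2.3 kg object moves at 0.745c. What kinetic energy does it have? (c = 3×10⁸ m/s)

γ = 1/√(1 - 0.745²) = 1.4991
γ - 1 = 0.4991
KE = (γ-1)mc² = 0.4991 × 2.3 × (3×10⁸)² = 1.033×10¹⁷ J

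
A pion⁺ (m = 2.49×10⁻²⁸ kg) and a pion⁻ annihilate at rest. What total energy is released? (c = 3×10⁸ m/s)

Both particles have the same rest mass, so total mass = 2m
E = 2m·c² = 2 × 2.49×10⁻²⁸ × (3×10⁸)²
= 2 × 2.49×10⁻²⁸ × 9×10¹⁶
= 4.482×10⁻¹¹ J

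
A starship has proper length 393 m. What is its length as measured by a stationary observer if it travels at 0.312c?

Proper length L₀ = 393 m
γ = 1/√(1 - 0.312²) = 1.0525
L = L₀/γ = 393/1.0525 = 373.4 m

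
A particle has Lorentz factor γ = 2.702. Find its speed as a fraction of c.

From γ = 1/√(1 - v²/c²):
1/γ² = 1/2.702² = 0.1370
v²/c² = 1 - 0.1370 = 0.8630
v/c = √(0.8630) = 0.9290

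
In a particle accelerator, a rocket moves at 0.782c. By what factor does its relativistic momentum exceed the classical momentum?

p_rel = γmv, p_class = mv
Ratio = γ = 1/√(1 - 0.782²)
= 1/√(0.388476) = 1.604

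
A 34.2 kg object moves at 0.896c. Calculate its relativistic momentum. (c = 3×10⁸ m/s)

γ = 1/√(1 - 0.896²) = 2.252
v = 0.896 × 3×10⁸ = 2.688×10⁸ m/s
p = γmv = 2.252 × 34.2 × 2.688×10⁸ = 2.070×10¹⁰ kg·m/s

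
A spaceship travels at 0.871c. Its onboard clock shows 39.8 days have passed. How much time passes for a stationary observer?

Proper time Δt₀ = 39.8 days
γ = 1/√(1 - 0.871²) = 2.0355
Δt = γΔt₀ = 2.0355 × 39.8 = 81.01 days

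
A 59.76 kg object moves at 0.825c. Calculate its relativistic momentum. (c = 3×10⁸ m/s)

γ = 1/√(1 - 0.825²) = 1.7695
v = 0.825 × 3×10⁸ = 2.475×10⁸ m/s
p = γmv = 1.7695 × 59.76 × 2.475×10⁸ = 2.617×10¹⁰ kg·m/s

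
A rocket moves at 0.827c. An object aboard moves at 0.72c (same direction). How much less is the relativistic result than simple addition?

Classical: u' + v = 0.72 + 0.827 = 1.547c
Relativistic: u = (0.72 + 0.827)/(1 + 0.59544) = 1.547/1.59544 = 0.9696c
Difference: 1.547 - 0.9696 = 0.5774c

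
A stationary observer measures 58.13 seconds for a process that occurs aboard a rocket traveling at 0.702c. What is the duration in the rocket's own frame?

Dilated time Δt = 58.13 seconds
γ = 1/√(1 - 0.702²) = 1.404
Δt₀ = Δt/γ = 58.13/1.404 = 41.40 seconds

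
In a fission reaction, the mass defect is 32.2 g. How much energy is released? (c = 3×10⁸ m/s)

Convert mass defect: Δm = 32.2 g = 0.0322 kg
E = Δm·c² = 0.0322 × (3×10⁸)²
= 0.0322 × 9×10¹⁶ = 2.898×10¹⁵ J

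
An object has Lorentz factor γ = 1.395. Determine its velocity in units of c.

From γ = 1/√(1 - v²/c²):
1/γ² = 1/1.395² = 0.5139
v²/c² = 1 - 0.5139 = 0.4861
v/c = √(0.4861) = 0.6972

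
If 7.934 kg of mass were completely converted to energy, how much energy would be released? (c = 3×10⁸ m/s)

Using E = mc²:
c² = (3×10⁸)² = 9×10¹⁶ m²/s²
E = 7.934 × 9×10¹⁶ = 7.141×10¹⁷ J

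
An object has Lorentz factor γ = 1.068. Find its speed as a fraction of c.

From γ = 1/√(1 - v²/c²):
1/γ² = 1/1.068² = 0.8767
v²/c² = 1 - 0.8767 = 0.1233
v/c = √(0.1233) = 0.3511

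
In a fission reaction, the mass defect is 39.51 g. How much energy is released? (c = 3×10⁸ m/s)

Convert mass defect: Δm = 39.51 g = 0.03951 kg
E = Δm·c² = 0.03951 × (3×10⁸)²
= 0.03951 × 9×10¹⁶ = 3.556×10¹⁵ J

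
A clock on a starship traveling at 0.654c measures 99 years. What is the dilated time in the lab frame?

Proper time Δt₀ = 99 years
γ = 1/√(1 - 0.654²) = 1.322
Δt = γΔt₀ = 1.322 × 99 = 130.9 years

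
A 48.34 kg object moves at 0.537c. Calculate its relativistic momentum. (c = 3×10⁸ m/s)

γ = 1/√(1 - 0.537²) = 1.18542
v = 0.537 × 3×10⁸ = 1.611×10⁸ m/s
p = γmv = 1.18542 × 48.34 × 1.611×10⁸ = 9.232×10⁹ kg·m/s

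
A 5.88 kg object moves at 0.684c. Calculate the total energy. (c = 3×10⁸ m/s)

γ = 1/√(1 - 0.684²) = 1.3708
mc² = 5.88 × (3×10⁸)² = 5.292×10¹⁷ J
E = γmc² = 1.3708 × 5.292×10¹⁷ = 7.254×10¹⁷ J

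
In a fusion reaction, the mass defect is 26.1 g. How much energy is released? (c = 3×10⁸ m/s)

Convert mass defect: Δm = 26.1 g = 0.0261 kg
E = Δm·c² = 0.0261 × (3×10⁸)²
= 0.0261 × 9×10¹⁶ = 2.349×10¹⁵ J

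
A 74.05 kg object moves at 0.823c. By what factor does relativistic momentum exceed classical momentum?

p_rel = γmv, p_class = mv
Ratio = γ = 1/√(1 - 0.823²) = 1.760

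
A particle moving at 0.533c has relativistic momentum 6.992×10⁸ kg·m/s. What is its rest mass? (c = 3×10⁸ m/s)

γ = 1/√(1 - 0.533²) = 1.1819
v = 0.533 × 3×10⁸ = 1.599×10⁸ m/s
m = p/(γv) = 6.992×10⁸/(1.1819 × 1.599×10⁸) = 3.700 kg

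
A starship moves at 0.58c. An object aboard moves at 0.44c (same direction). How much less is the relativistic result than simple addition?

Classical: u' + v = 0.44 + 0.58 = 1.02c
Relativistic: u = (0.44 + 0.58)/(1 + 0.2552) = 1.02/1.2552 = 0.8126c
Difference: 1.02 - 0.8126 = 0.2074c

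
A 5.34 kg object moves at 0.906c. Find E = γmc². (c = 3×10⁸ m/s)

γ = 1/√(1 - 0.906²) = 2.3625
mc² = 5.34 × (3×10⁸)² = 4.806×10¹⁷ J
E = γmc² = 2.3625 × 4.806×10¹⁷ = 1.135×10¹⁸ J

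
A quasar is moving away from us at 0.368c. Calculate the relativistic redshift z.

β = 0.368
(1+β)/(1-β) = 1.368/0.632 = 2.16456
√(2.16456) = 1.4712
z = 1.4712 - 1 = 0.4712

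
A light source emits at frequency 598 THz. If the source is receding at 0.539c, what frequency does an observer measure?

β = v/c = 0.539
(1-β)/(1+β) = 0.461/1.539 = 0.2995
Doppler factor = √(0.2995) = 0.5473
f_obs = 598 × 0.5473 = 327.3 THz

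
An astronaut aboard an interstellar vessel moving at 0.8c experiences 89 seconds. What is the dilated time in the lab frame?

Proper time Δt₀ = 89 seconds
γ = 1/√(1 - 0.8²) = 1.6667
Δt = γΔt₀ = 1.6667 × 89 = 148.3 seconds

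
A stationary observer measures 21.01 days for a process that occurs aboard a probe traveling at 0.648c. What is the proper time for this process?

Dilated time Δt = 21.01 days
γ = 1/√(1 - 0.648²) = 1.313
Δt₀ = Δt/γ = 21.01/1.313 = 16.00 days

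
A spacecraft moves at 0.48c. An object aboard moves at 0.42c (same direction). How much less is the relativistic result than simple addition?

Classical: u' + v = 0.42 + 0.48 = 0.9c
Relativistic: u = (0.42 + 0.48)/(1 + 0.2016) = 0.9/1.2016 = 0.7490c
Difference: 0.9 - 0.7490 = 0.1510c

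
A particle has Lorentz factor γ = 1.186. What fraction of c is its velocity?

From γ = 1/√(1 - v²/c²):
1/γ² = 1/1.186² = 0.71094
v²/c² = 1 - 0.71094 = 0.28906
v/c = √(0.28906) = 0.5376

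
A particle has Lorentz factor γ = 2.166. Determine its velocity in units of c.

From γ = 1/√(1 - v²/c²):
1/γ² = 1/2.166² = 0.21315
v²/c² = 1 - 0.21315 = 0.78685
v/c = √(0.78685) = 0.8870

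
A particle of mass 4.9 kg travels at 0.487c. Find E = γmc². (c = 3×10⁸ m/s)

γ = 1/√(1 - 0.487²) = 1.145
mc² = 4.9 × (3×10⁸)² = 4.410×10¹⁷ J
E = γmc² = 1.145 × 4.410×10¹⁷ = 5.049×10¹⁷ J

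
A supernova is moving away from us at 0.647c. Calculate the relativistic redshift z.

β = 0.647
(1+β)/(1-β) = 1.647/0.353 = 4.666
√(4.666) = 2.160
z = 2.160 - 1 = 1.160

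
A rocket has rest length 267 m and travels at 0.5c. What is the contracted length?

Proper length L₀ = 267 m
γ = 1/√(1 - 0.5²) = 1.155
L = L₀/γ = 267/1.155 = 231.2 m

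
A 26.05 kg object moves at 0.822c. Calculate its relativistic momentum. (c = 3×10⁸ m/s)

γ = 1/√(1 - 0.822²) = 1.756
v = 0.822 × 3×10⁸ = 2.466×10⁸ m/s
p = γmv = 1.756 × 26.05 × 2.466×10⁸ = 1.128×10¹⁰ kg·m/s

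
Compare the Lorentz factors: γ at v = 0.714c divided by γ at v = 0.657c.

γ₁ = 1/√(1 - 0.714²) = 1.428
γ₂ = 1/√(1 - 0.657²) = 1.326
γ₁/γ₂ = 1.428/1.326 = 1.077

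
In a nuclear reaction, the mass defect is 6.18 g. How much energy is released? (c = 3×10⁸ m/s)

Convert mass defect: Δm = 6.18 g = 0.00618 kg
E = Δm·c² = 0.00618 × (3×10⁸)²
= 0.00618 × 9×10¹⁶ = 5.562×10¹⁴ J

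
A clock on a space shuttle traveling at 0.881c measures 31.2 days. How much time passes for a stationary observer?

Proper time Δt₀ = 31.2 days
γ = 1/√(1 - 0.881²) = 2.11365
Δt = γΔt₀ = 2.11365 × 31.2 = 65.95 days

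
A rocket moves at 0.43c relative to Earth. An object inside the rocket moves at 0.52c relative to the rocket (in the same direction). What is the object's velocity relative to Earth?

u = (u' + v)/(1 + u'v/c²)
Numerator: 0.52 + 0.43 = 0.95
Denominator: 1 + 0.2236 = 1.2236
u = 0.95/1.2236 = 0.7764c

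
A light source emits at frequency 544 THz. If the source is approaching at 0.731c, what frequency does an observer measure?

β = v/c = 0.731
(1+β)/(1-β) = 1.731/0.269 = 6.435
Doppler factor = √(6.435) = 2.537
f_obs = 544 × 2.537 = 1380 THz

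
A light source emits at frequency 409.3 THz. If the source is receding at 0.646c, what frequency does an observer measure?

β = v/c = 0.646
(1-β)/(1+β) = 0.354/1.646 = 0.2151
Doppler factor = √(0.2151) = 0.4638
f_obs = 409.3 × 0.4638 = 189.8 THz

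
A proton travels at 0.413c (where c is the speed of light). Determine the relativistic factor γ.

v/c = 0.413, so (v/c)² = 0.170569
1 - (v/c)² = 0.829431
γ = 1/√(0.829431) = 1.098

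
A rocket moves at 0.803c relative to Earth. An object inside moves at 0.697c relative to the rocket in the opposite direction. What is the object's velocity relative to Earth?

Object's velocity in rocket frame is u' = -0.697c
u = (u' + v)/(1 + u'v/c²) = (v - 0.697)/(1 - 0.697·v/c²)
Numerator: 0.803 - 0.697 = 0.106
Denominator: 1 - 0.559691 = 0.440309
u = 0.106/0.440309 = 0.2407c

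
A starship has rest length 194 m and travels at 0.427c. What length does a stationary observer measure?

Proper length L₀ = 194 m
γ = 1/√(1 - 0.427²) = 1.106
L = L₀/γ = 194/1.106 = 175.4 m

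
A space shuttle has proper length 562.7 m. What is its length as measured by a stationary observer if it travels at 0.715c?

Proper length L₀ = 562.7 m
γ = 1/√(1 - 0.715²) = 1.4304
L = L₀/γ = 562.7/1.4304 = 393.4 m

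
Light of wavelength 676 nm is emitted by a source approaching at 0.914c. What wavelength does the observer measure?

β = 0.914
Wavelength Doppler factor = √(0.086/1.914) = √(0.04493) = 0.2120
λ_obs = 676 × 0.2120 = 143.3 nm (blueshift)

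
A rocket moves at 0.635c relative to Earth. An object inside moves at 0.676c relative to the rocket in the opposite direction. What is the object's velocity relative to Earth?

Object's velocity in rocket frame is u' = -0.676c
u = (u' + v)/(1 + u'v/c²) = (v - 0.676)/(1 - 0.676·v/c²)
Numerator: 0.635 - 0.676 = -0.041
Denominator: 1 - 0.42926 = 0.57074
u = -0.041/0.57074 = -0.07184c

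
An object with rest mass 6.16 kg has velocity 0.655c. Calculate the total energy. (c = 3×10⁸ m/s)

γ = 1/√(1 - 0.655²) = 1.3234
mc² = 6.16 × (3×10⁸)² = 5.544×10¹⁷ J
E = γmc² = 1.3234 × 5.544×10¹⁷ = 7.337×10¹⁷ J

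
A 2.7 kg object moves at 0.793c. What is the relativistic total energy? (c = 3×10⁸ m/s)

γ = 1/√(1 - 0.793²) = 1.6414
mc² = 2.7 × (3×10⁸)² = 2.430×10¹⁷ J
E = γmc² = 1.6414 × 2.430×10¹⁷ = 3.989×10¹⁷ J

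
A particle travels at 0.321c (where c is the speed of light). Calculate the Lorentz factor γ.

v/c = 0.321, so (v/c)² = 0.103041
1 - (v/c)² = 0.896959
γ = 1/√(0.896959) = 1.056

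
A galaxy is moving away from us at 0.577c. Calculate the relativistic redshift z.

β = 0.577
(1+β)/(1-β) = 1.577/0.423 = 3.728
√(3.728) = 1.9308
z = 1.9308 - 1 = 0.9308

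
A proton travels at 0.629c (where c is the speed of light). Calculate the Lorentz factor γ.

v/c = 0.629, so (v/c)² = 0.395641
1 - (v/c)² = 0.604359
γ = 1/√(0.604359) = 1.286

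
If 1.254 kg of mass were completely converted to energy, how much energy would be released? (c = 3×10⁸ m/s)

Using E = mc²:
c² = (3×10⁸)² = 9×10¹⁶ m²/s²
E = 1.254 × 9×10¹⁶ = 1.129×10¹⁷ J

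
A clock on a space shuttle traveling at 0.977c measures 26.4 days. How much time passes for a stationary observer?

Proper time Δt₀ = 26.4 days
γ = 1/√(1 - 0.977²) = 4.690
Δt = γΔt₀ = 4.690 × 26.4 = 123.8 days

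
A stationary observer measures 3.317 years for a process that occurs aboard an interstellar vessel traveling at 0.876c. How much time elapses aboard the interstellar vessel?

Dilated time Δt = 3.317 years
γ = 1/√(1 - 0.876²) = 2.073
Δt₀ = Δt/γ = 3.317/2.073 = 1.600 years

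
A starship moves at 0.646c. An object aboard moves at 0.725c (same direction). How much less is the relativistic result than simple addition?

Classical: u' + v = 0.725 + 0.646 = 1.371c
Relativistic: u = (0.725 + 0.646)/(1 + 0.46835) = 1.371/1.46835 = 0.9337c
Difference: 1.371 - 0.9337 = 0.4373c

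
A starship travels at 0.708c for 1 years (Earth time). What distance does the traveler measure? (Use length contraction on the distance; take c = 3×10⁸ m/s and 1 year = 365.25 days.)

Earth distance: d = v × t = 0.708c × 1 yr = 6.703×10¹⁵ m
γ = 1.416
d' = d/γ = 6.703×10¹⁵/1.416 = 4.734×10¹⁵ m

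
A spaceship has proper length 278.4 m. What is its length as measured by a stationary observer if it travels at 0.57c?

Proper length L₀ = 278.4 m
γ = 1/√(1 - 0.57²) = 1.2171
L = L₀/γ = 278.4/1.2171 = 228.7 m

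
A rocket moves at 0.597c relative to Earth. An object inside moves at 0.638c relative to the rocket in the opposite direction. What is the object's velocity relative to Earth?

Object's velocity in rocket frame is u' = -0.638c
u = (u' + v)/(1 + u'v/c²) = (v - 0.638)/(1 - 0.638·v/c²)
Numerator: 0.597 - 0.638 = -0.041
Denominator: 1 - 0.380886 = 0.619114
u = -0.041/0.619114 = -0.06622c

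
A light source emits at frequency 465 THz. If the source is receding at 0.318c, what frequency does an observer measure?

β = v/c = 0.318
(1-β)/(1+β) = 0.682/1.318 = 0.51745
Doppler factor = √(0.51745) = 0.7193
f_obs = 465 × 0.7193 = 334.5 THz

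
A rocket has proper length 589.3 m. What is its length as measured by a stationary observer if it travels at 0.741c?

Proper length L₀ = 589.3 m
γ = 1/√(1 - 0.741²) = 1.4892
L = L₀/γ = 589.3/1.4892 = 395.7 m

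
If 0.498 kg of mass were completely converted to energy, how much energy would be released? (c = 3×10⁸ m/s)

Using E = mc²:
c² = (3×10⁸)² = 9×10¹⁶ m²/s²
E = 0.498 × 9×10¹⁶ = 4.482×10¹⁶ J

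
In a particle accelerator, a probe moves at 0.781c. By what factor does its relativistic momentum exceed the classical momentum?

p_rel = γmv, p_class = mv
Ratio = γ = 1/√(1 - 0.781²)
= 1/√(0.390039) = 1.601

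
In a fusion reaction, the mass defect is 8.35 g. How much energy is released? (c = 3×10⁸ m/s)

Convert mass defect: Δm = 8.35 g = 0.00835 kg
E = Δm·c² = 0.00835 × (3×10⁸)²
= 0.00835 × 9×10¹⁶ = 7.515×10¹⁴ J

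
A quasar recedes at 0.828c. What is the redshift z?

β = 0.828
(1+β)/(1-β) = 1.828/0.172 = 10.63
√(10.63) = 3.260
z = 3.260 - 1 = 2.260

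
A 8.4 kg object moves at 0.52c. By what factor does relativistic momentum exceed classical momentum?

p_rel = γmv, p_class = mv
Ratio = γ = 1/√(1 - 0.52²) = 1.171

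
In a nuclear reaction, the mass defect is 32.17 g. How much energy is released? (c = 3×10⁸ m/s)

Convert mass defect: Δm = 32.17 g = 0.03217 kg
E = Δm·c² = 0.03217 × (3×10⁸)²
= 0.03217 × 9×10¹⁶ = 2.895×10¹⁵ J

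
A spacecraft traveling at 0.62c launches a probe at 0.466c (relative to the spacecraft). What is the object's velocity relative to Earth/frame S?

u = (u' + v)/(1 + u'v/c²)
Numerator: 0.466 + 0.62 = 1.086
Denominator: 1 + 0.28892 = 1.28892
u = 1.086/1.28892 = 0.8426c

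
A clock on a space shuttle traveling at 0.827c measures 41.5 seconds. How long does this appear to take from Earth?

Proper time Δt₀ = 41.5 seconds
γ = 1/√(1 - 0.827²) = 1.7787
Δt = γΔt₀ = 1.7787 × 41.5 = 73.82 seconds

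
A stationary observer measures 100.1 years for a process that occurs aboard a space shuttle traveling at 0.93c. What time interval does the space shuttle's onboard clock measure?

Dilated time Δt = 100.1 years
γ = 1/√(1 - 0.93²) = 2.721
Δt₀ = Δt/γ = 100.1/2.721 = 36.79 years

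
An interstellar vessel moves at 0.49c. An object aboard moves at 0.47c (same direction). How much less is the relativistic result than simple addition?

Classical: u' + v = 0.47 + 0.49 = 0.96c
Relativistic: u = (0.47 + 0.49)/(1 + 0.2303) = 0.96/1.2303 = 0.7803c
Difference: 0.96 - 0.7803 = 0.1797c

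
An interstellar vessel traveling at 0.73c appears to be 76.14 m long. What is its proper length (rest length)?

Contracted length L = 76.14 m
γ = 1/√(1 - 0.73²) = 1.463
L₀ = γL = 1.463 × 76.14 = 111.4 m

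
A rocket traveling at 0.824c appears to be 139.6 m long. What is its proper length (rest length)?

Contracted length L = 139.6 m
γ = 1/√(1 - 0.824²) = 1.765
L₀ = γL = 1.765 × 139.6 = 246.4 m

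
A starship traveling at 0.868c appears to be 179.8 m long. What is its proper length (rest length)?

Contracted length L = 179.8 m
γ = 1/√(1 - 0.868²) = 2.014
L₀ = γL = 2.014 × 179.8 = 362.1 m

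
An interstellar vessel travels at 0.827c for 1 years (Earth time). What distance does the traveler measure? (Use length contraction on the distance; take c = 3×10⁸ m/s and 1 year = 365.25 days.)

Earth distance: d = v × t = 0.827c × 1 yr = 7.8294×10¹⁵ m
γ = 1.7787
d' = d/γ = 7.8294×10¹⁵/1.7787 = 4.402×10¹⁵ m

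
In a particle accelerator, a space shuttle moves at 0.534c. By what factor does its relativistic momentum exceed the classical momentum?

p_rel = γmv, p_class = mv
Ratio = γ = 1/√(1 - 0.534²)
= 1/√(0.714844) = 1.183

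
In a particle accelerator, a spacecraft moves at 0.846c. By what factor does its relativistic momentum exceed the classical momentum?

p_rel = γmv, p_class = mv
Ratio = γ = 1/√(1 - 0.846²)
= 1/√(0.284284) = 1.876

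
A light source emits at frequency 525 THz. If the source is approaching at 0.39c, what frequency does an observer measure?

β = v/c = 0.39
(1+β)/(1-β) = 1.39/0.61 = 2.2787
Doppler factor = √(2.2787) = 1.5095
f_obs = 525 × 1.5095 = 792.5 THz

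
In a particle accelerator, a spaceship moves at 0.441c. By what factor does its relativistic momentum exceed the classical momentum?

p_rel = γmv, p_class = mv
Ratio = γ = 1/√(1 - 0.441²)
= 1/√(0.805519) = 1.114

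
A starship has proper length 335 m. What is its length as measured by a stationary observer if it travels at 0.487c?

Proper length L₀ = 335 m
γ = 1/√(1 - 0.487²) = 1.145
L = L₀/γ = 335/1.145 = 292.6 m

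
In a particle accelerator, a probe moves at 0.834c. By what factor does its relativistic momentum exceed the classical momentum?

p_rel = γmv, p_class = mv
Ratio = γ = 1/√(1 - 0.834²)
= 1/√(0.304444) = 1.812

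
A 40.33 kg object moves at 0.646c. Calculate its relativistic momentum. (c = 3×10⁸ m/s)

γ = 1/√(1 - 0.646²) = 1.310
v = 0.646 × 3×10⁸ = 1.938×10⁸ m/s
p = γmv = 1.310 × 40.33 × 1.938×10⁸ = 1.024×10¹⁰ kg·m/s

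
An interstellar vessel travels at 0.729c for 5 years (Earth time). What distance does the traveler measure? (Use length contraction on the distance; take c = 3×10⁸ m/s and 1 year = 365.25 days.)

Earth distance: d = v × t = 0.729c × 5 yr = 3.451×10¹⁶ m
γ = 1.461
d' = d/γ = 3.451×10¹⁶/1.461 = 2.362×10¹⁶ m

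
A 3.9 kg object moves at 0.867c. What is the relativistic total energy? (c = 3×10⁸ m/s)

γ = 1/√(1 - 0.867²) = 2.0068
mc² = 3.9 × (3×10⁸)² = 3.510×10¹⁷ J
E = γmc² = 2.0068 × 3.510×10¹⁷ = 7.044×10¹⁷ J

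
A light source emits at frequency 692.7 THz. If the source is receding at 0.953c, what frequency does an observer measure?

β = v/c = 0.953
(1-β)/(1+β) = 0.047/1.953 = 0.024066
Doppler factor = √(0.024066) = 0.15513
f_obs = 692.7 × 0.15513 = 107.5 THz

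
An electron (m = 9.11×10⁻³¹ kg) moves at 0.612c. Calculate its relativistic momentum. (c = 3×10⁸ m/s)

γ = 1/√(1 - 0.612²) = 1.2644
v = 0.612 × 3×10⁸ = 1.836×10⁸ m/s
p = γmv = 1.2644 × 9.11×10⁻³¹ × 1.836×10⁸ = 2.115×10⁻²² kg·m/s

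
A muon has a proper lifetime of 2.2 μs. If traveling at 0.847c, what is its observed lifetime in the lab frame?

Proper lifetime τ₀ = 2.2 μs
γ = 1/√(1 - 0.847²) = 1.88114
τ = γτ₀ = 1.88114 × 2.2 μs = 4.139 μs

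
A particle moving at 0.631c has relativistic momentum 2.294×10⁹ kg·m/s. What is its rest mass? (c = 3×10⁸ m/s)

γ = 1/√(1 - 0.631²) = 1.289
v = 0.631 × 3×10⁸ = 1.893×10⁸ m/s
m = p/(γv) = 2.294×10⁹/(1.289 × 1.893×10⁸) = 9.401 kg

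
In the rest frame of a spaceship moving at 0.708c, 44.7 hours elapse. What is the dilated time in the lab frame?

Proper time Δt₀ = 44.7 hours
γ = 1/√(1 - 0.708²) = 1.416
Δt = γΔt₀ = 1.416 × 44.7 = 63.30 hours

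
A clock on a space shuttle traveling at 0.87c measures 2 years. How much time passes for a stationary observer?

Proper time Δt₀ = 2 years
γ = 1/√(1 - 0.87²) = 2.028
Δt = γΔt₀ = 2.028 × 2 = 4.056 years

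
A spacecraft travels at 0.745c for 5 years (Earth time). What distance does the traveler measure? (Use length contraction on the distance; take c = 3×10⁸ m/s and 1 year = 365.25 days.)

Earth distance: d = v × t = 0.745c × 5 yr = 3.5266×10¹⁶ m
γ = 1.4991
d' = d/γ = 3.5266×10¹⁶/1.4991 = 2.352×10¹⁶ m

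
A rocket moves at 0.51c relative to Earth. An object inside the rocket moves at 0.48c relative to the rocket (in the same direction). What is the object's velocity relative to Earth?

u = (u' + v)/(1 + u'v/c²)
Numerator: 0.48 + 0.51 = 0.99
Denominator: 1 + 0.2448 = 1.2448
u = 0.99/1.2448 = 0.7953c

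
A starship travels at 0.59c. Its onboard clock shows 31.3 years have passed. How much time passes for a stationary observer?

Proper time Δt₀ = 31.3 years
γ = 1/√(1 - 0.59²) = 1.2385
Δt = γΔt₀ = 1.2385 × 31.3 = 38.77 years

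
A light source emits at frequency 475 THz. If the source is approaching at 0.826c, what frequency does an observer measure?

β = v/c = 0.826
(1+β)/(1-β) = 1.826/0.174 = 10.49
Doppler factor = √(10.49) = 3.239
f_obs = 475 × 3.239 = 1539 THz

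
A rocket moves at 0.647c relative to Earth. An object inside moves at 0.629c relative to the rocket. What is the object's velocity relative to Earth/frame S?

u = (u' + v)/(1 + u'v/c²)
Numerator: 0.629 + 0.647 = 1.276
Denominator: 1 + 0.406963 = 1.406963
u = 1.276/1.406963 = 0.9069c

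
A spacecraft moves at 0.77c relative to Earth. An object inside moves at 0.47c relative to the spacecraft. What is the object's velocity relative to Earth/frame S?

u = (u' + v)/(1 + u'v/c²)
Numerator: 0.47 + 0.77 = 1.24
Denominator: 1 + 0.3619 = 1.3619
u = 1.24/1.3619 = 0.9105c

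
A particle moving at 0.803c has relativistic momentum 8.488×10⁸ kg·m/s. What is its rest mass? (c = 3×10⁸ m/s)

γ = 1/√(1 - 0.803²) = 1.678
v = 0.803 × 3×10⁸ = 2.409×10⁸ m/s
m = p/(γv) = 8.488×10⁸/(1.678 × 2.409×10⁸) = 2.100 kg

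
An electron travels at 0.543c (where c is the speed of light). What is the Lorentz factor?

v/c = 0.543, so (v/c)² = 0.294849
1 - (v/c)² = 0.705151
γ = 1/√(0.705151) = 1.191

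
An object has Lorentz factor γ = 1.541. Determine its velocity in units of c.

From γ = 1/√(1 - v²/c²):
1/γ² = 1/1.541² = 0.42111
v²/c² = 1 - 0.42111 = 0.57889
v/c = √(0.57889) = 0.7608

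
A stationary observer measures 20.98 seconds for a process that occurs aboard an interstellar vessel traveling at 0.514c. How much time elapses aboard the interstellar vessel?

Dilated time Δt = 20.98 seconds
γ = 1/√(1 - 0.514²) = 1.1658
Δt₀ = Δt/γ = 20.98/1.1658 = 18.00 seconds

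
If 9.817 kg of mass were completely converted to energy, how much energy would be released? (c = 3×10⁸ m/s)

Using E = mc²:
c² = (3×10⁸)² = 9×10¹⁶ m²/s²
E = 9.817 × 9×10¹⁶ = 8.835×10¹⁷ J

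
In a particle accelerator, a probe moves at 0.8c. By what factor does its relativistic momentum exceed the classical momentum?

p_rel = γmv, p_class = mv
Ratio = γ = 1/√(1 - 0.8²)
= 1/√(0.36) = 1.667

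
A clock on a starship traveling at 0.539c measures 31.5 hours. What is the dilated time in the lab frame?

Proper time Δt₀ = 31.5 hours
γ = 1/√(1 - 0.539²) = 1.1872
Δt = γΔt₀ = 1.1872 × 31.5 = 37.40 hours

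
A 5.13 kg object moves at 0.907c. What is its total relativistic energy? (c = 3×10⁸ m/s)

γ = 1/√(1 - 0.907²) = 2.3746
mc² = 5.13 × (3×10⁸)² = 4.617×10¹⁷ J
E = γmc² = 2.3746 × 4.617×10¹⁷ = 1.096×10¹⁸ J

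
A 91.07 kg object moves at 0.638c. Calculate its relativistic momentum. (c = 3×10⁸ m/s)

γ = 1/√(1 - 0.638²) = 1.299
v = 0.638 × 3×10⁸ = 1.914×10⁸ m/s
p = γmv = 1.299 × 91.07 × 1.914×10⁸ = 2.264×10¹⁰ kg·m/s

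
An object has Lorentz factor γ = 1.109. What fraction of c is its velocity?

From γ = 1/√(1 - v²/c²):
1/γ² = 1/1.109² = 0.8131
v²/c² = 1 - 0.8131 = 0.1869
v/c = √(0.1869) = 0.4323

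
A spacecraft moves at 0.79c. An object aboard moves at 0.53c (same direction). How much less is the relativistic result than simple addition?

Classical: u' + v = 0.53 + 0.79 = 1.32c
Relativistic: u = (0.53 + 0.79)/(1 + 0.4187) = 1.32/1.4187 = 0.9304c
Difference: 1.32 - 0.9304 = 0.3896c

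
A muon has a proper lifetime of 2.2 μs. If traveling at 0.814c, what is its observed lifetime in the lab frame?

Proper lifetime τ₀ = 2.2 μs
γ = 1/√(1 - 0.814²) = 1.72157
τ = γτ₀ = 1.72157 × 2.2 μs = 3.787 μs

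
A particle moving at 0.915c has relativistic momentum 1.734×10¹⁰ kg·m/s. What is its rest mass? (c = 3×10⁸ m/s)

γ = 1/√(1 - 0.915²) = 2.4786
v = 0.915 × 3×10⁸ = 2.745×10⁸ m/s
m = p/(γv) = 1.734×10¹⁰/(2.4786 × 2.745×10⁸) = 25.49 kg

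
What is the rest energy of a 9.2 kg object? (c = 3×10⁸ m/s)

c² = (3×10⁸)² = 9.000×10¹⁶ m²/s²
E₀ = mc² = 9.2 × 9.000×10¹⁶ = 8.280×10¹⁷ J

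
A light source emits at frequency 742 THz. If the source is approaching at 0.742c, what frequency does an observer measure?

β = v/c = 0.742
(1+β)/(1-β) = 1.742/0.258 = 6.752
Doppler factor = √(6.752) = 2.598
f_obs = 742 × 2.598 = 1928 THz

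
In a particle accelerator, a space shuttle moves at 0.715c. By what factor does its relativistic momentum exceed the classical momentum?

p_rel = γmv, p_class = mv
Ratio = γ = 1/√(1 - 0.715²)
= 1/√(0.488775) = 1.430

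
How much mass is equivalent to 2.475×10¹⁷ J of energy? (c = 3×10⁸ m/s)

From E = mc², we get m = E/c²
c² = (3×10⁸)² = 9×10¹⁶ m²/s²
m = 2.475×10¹⁷ / 9×10¹⁶ = 2.750 kg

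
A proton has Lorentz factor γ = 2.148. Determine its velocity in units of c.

From γ = 1/√(1 - v²/c²):
1/γ² = 1/2.148² = 0.2167
v²/c² = 1 - 0.2167 = 0.7833
v/c = √(0.7833) = 0.8850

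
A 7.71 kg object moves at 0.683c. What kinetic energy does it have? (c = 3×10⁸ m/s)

γ = 1/√(1 - 0.683²) = 1.3691
γ - 1 = 0.3691
KE = (γ-1)mc² = 0.3691 × 7.71 × (3×10⁸)² = 2.561×10¹⁷ J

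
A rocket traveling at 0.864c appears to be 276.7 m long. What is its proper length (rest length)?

Contracted length L = 276.7 m
γ = 1/√(1 - 0.864²) = 1.9861
L₀ = γL = 1.9861 × 276.7 = 549.6 m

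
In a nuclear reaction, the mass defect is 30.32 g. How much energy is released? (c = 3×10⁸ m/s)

Convert mass defect: Δm = 30.32 g = 0.03032 kg
E = Δm·c² = 0.03032 × (3×10⁸)²
= 0.03032 × 9×10¹⁶ = 2.729×10¹⁵ J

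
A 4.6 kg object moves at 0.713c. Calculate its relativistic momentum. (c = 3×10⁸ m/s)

γ = 1/√(1 - 0.713²) = 1.426
v = 0.713 × 3×10⁸ = 2.139×10⁸ m/s
p = γmv = 1.426 × 4.6 × 2.139×10⁸ = 1.403×10⁹ kg·m/s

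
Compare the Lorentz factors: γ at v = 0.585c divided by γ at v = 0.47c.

γ₁ = 1/√(1 - 0.585²) = 1.233
γ₂ = 1/√(1 - 0.47²) = 1.133
γ₁/γ₂ = 1.233/1.133 = 1.088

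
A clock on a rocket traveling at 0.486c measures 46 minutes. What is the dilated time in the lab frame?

Proper time Δt₀ = 46 minutes
γ = 1/√(1 - 0.486²) = 1.1442
Δt = γΔt₀ = 1.1442 × 46 = 52.63 minutes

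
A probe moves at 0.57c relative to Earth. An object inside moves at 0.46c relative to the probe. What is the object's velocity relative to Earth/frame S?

u = (u' + v)/(1 + u'v/c²)
Numerator: 0.46 + 0.57 = 1.03
Denominator: 1 + 0.2622 = 1.2622
u = 1.03/1.2622 = 0.8160c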